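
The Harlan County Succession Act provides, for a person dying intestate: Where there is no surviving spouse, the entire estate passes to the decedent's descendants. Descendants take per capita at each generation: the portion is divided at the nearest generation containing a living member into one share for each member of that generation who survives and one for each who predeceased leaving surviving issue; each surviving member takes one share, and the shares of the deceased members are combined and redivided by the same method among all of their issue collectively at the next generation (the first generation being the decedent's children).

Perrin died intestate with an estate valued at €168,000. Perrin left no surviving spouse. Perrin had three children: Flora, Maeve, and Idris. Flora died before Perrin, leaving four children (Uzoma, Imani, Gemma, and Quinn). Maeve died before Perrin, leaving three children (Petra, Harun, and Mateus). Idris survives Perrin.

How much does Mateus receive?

The entire €168,000 passes to the descendants.
That amount (€168,000) is divided at the children's generation into 3 shares of €56,000. Idris takes €56,000. The 2 shares of the deceased (Flora and Maeve) are combined into a pool of €112,000.
That pool (€112,000) is divided at the grandchildren's generation equally among Uzoma, Imani, Gemma, Quinn, Petra, Harun, and Mateus: €16,000 each.

Mateus receives €16,000.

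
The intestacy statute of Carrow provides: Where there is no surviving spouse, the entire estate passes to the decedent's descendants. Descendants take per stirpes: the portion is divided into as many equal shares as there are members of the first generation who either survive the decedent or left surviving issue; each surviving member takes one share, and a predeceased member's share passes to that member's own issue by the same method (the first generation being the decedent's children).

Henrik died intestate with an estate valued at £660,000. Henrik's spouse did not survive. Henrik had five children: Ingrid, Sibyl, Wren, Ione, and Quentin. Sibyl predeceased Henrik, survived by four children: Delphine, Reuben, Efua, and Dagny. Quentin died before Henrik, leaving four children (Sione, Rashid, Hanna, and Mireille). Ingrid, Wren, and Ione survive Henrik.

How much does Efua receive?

Efua receives £33,000.

The entire £660,000 passes to the descendants.
That amount (£660,000) is divided into 5 shares of £132,000: Ingrid, Wren, and Ione each take £132,000; Sibyl's £132,000 share passes to Sibyl's issue; Quentin's £132,000 share passes to Quentin's issue.
Sibyl's share (£132,000) is divided into 4 shares of £33,000: Delphine, Reuben, Efua, and Dagny each take £33,000.
Quentin's share (£132,000) is divided into 4 shares of £33,000: Sione, Rashid, Hanna, and Mireille each take £33,000.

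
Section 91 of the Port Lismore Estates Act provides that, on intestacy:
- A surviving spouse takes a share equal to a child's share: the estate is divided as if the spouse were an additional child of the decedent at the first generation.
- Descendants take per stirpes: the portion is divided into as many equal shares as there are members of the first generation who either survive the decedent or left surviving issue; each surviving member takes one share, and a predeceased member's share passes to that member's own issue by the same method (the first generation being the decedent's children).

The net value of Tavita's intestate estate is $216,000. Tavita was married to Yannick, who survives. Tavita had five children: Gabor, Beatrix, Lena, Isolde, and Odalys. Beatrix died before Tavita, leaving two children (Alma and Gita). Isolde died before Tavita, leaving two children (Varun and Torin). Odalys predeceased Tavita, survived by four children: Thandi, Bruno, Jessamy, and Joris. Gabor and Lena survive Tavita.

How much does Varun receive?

The spouse counts as an additional share at the children's level, so there are 6 primary shares of $36,000. Yannick takes one such share ($36,000).
The children's combined portion ($180,000) is divided into 5 shares of $36,000: Gabor and Lena each take $36,000; Beatrix's $36,000 share passes to Beatrix's issue; Isolde's $36,000 share passes to Isolde's issue; Odalys's $36,000 share passes to Odalys's issue.
Beatrix's share ($36,000) is divided into 2 shares of $18,000: Alma and Gita each take $18,000.
Isolde's share ($36,000) is divided into 2 shares of $18,000: Varun and Torin each take $18,000.
Odalys's share ($36,000) is divided into 4 shares of $9,000: Thandi, Bruno, Jessamy, and Joris each take $9,000.

Varun receives $18,000.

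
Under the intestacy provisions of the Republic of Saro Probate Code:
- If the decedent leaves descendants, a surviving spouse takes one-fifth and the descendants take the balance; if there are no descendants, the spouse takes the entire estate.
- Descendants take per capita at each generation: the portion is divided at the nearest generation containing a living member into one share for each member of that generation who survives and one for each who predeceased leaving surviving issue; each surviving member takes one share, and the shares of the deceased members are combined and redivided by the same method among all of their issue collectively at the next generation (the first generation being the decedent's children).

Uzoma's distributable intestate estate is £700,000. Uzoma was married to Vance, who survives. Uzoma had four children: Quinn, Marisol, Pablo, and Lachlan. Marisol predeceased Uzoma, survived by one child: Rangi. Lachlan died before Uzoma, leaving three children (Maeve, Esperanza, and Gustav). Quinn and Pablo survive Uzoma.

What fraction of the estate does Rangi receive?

Rangi receives 1/10 of the estate.

Vance takes one-fifth of £700,000 = £140,000. The remaining £560,000 passes to the descendants.
The descendants' portion (£560,000) is divided at the children's generation into 4 shares of £140,000. Quinn and Pablo each take £140,000. The 2 shares of the deceased (Marisol and Lachlan) are combined into a pool of £280,000.
That pool (£280,000) is divided at the grandchildren's generation equally among Rangi, Maeve, Esperanza, and Gustav: £70,000 each.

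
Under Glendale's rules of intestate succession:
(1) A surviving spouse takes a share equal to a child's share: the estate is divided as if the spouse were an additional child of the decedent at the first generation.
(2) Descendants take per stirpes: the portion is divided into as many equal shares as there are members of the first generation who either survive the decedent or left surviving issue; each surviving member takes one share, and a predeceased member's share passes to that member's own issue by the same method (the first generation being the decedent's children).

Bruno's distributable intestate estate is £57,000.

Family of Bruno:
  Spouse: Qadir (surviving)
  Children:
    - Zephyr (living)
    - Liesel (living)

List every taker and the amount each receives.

The spouse counts as an additional share at the children's level, so there are 3 primary shares of £19,000. Qadir takes one such share (£19,000).
The children's combined portion (£38,000) is divided into 2 shares of £19,000: Zephyr and Liesel each take £19,000.

Qadir: £19,000; Zephyr: £19,000; Liesel: £19,000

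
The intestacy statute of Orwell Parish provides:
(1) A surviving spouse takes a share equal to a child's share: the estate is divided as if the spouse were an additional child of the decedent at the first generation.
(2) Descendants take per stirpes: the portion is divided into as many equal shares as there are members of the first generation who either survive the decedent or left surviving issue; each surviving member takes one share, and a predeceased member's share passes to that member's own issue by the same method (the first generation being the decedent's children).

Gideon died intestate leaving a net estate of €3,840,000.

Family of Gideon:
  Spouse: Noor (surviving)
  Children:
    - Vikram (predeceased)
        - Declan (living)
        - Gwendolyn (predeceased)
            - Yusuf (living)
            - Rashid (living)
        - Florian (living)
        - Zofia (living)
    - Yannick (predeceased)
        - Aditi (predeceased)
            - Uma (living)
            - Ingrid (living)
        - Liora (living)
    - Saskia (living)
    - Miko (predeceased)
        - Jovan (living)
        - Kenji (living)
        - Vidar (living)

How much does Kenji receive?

Kenji receives €256,000.

The spouse counts as an additional share at the children's level, so there are 5 primary shares of €768,000. Noor takes one such share (€768,000).
The children's combined portion (€3,072,000) is divided into 4 shares of €768,000: Saskia takes €768,000; Vikram's €768,000 share passes to Vikram's issue; Yannick's €768,000 share passes to Yannick's issue; Miko's €768,000 share passes to Miko's issue.
Vikram's share (€768,000) is divided into 4 shares of €192,000: Declan, Florian, and Zofia each take €192,000; Gwendolyn's €192,000 share passes to Gwendolyn's issue.
Gwendolyn's share (€192,000) is divided into 2 shares of €96,000: Yusuf and Rashid each take €96,000.
Yannick's share (€768,000) is divided into 2 shares of €384,000: Liora takes €384,000; Aditi's €384,000 share passes to Aditi's issue.
Aditi's share (€384,000) is divided into 2 shares of €192,000: Uma and Ingrid each take €192,000.
Miko's share (€768,000) is divided into 3 shares of €256,000: Jovan, Kenji, and Vidar each take €256,000.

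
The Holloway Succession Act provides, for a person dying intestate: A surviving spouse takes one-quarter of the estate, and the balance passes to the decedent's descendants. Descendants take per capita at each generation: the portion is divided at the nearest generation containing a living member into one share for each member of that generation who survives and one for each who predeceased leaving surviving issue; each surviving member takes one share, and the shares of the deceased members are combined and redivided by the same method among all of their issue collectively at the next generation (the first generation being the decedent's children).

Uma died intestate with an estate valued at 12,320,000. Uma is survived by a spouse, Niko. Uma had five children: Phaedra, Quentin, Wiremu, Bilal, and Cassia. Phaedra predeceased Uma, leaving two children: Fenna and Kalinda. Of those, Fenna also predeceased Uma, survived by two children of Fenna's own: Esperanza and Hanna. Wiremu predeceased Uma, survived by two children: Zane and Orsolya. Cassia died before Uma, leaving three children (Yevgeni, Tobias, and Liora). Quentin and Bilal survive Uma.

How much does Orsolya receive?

Niko takes one-quarter of 12,320,000 = 3,080,000. The remaining 9,240,000 passes to the descendants.
The descendants' portion (9,240,000) is divided at the children's generation into 5 shares of 1,848,000. Quentin and Bilal each take 1,848,000. The 3 shares of the deceased (Phaedra, Wiremu, and Cassia) are combined into a pool of 5,544,000.
That pool (5,544,000) is divided at the grandchildren's generation into 7 shares of 792,000. Kalinda, Zane, Orsolya, Yevgeni, Tobias, and Liora each take 792,000. The remaining share for the deceased Fenna (792,000) is carried to the next generation.
That pool (792,000) is divided at the great-grandchildren's generation equally among Esperanza and Hanna: 396,000 each.

Orsolya receives 792,000.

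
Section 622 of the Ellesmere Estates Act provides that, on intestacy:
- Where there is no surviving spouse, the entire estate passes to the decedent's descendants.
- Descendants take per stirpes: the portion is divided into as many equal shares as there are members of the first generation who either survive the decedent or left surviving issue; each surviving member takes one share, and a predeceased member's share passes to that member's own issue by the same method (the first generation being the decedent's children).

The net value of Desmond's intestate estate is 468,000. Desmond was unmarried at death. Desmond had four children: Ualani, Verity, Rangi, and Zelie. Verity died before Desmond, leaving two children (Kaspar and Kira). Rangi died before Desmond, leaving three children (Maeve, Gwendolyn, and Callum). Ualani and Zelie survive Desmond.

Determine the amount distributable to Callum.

Callum receives 39,000.

The entire 468,000 passes to the descendants.
That amount (468,000) is divided into 4 shares of 117,000: Ualani and Zelie each take 117,000; Verity's 117,000 share passes to Verity's issue; Rangi's 117,000 share passes to Rangi's issue.
Verity's share (117,000) is divided into 2 shares of 58,500: Kaspar and Kira each take 58,500.
Rangi's share (117,000) is divided into 3 shares of 39,000: Maeve, Gwendolyn, and Callum each take 39,000.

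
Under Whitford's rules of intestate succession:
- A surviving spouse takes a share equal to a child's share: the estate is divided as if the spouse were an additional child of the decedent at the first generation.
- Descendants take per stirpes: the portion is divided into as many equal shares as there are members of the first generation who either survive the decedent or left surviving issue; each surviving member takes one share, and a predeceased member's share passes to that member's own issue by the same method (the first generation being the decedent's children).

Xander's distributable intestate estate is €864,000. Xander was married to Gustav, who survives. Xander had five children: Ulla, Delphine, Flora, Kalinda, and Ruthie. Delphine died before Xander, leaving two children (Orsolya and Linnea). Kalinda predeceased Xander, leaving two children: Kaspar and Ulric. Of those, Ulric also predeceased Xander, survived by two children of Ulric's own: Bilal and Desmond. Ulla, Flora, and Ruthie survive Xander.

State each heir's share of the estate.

The spouse counts as an additional share at the children's level, so there are 6 primary shares of €144,000. Gustav takes one such share (€144,000).
The children's combined portion (€720,000) is divided into 5 shares of €144,000: Ulla, Flora, and Ruthie each take €144,000; Delphine's €144,000 share passes to Delphine's issue; Kalinda's €144,000 share passes to Kalinda's issue.
Delphine's share (€144,000) is divided into 2 shares of €72,000: Orsolya and Linnea each take €72,000.
Kalinda's share (€144,000) is divided into 2 shares of €72,000: Kaspar takes €72,000; Ulric's €72,000 share passes to Ulric's issue.
Ulric's share (€72,000) is divided into 2 shares of €36,000: Bilal and Desmond each take €36,000.

Gustav: €144,000; Ulla: €144,000; Orsolya: €72,000; Linnea: €72,000; Flora: €144,000; Kaspar: €72,000; Bilal: €36,000; Desmond: €36,000; Ruthie: €144,000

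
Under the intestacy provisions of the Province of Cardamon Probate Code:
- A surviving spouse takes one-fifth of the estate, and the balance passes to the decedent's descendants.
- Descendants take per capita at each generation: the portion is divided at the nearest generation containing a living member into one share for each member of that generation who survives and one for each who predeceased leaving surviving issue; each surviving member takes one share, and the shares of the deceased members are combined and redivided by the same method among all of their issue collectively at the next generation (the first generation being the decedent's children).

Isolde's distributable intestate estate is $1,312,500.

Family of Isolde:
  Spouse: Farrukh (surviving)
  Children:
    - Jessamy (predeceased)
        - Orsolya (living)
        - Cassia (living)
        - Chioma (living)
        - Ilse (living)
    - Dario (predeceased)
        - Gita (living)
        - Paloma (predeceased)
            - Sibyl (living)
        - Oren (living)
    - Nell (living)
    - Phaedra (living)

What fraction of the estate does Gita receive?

Gita receives 2/35 of the estate.

Farrukh takes one-fifth of $1,312,500 = $262,500. The remaining $1,050,000 passes to the descendants.
The descendants' portion ($1,050,000) is divided at the children's generation into 4 shares of $262,500. Nell and Phaedra each take $262,500. The 2 shares of the deceased (Jessamy and Dario) are combined into a pool of $525,000.
That pool ($525,000) is divided at the grandchildren's generation into 7 shares of $75,000. Orsolya, Cassia, Chioma, Ilse, Gita, and Oren each take $75,000. The remaining share for the deceased Paloma ($75,000) is carried to the next generation.
That pool ($75,000) passes entirely to Sibyl, the sole taker at the great-grandchildren's generation.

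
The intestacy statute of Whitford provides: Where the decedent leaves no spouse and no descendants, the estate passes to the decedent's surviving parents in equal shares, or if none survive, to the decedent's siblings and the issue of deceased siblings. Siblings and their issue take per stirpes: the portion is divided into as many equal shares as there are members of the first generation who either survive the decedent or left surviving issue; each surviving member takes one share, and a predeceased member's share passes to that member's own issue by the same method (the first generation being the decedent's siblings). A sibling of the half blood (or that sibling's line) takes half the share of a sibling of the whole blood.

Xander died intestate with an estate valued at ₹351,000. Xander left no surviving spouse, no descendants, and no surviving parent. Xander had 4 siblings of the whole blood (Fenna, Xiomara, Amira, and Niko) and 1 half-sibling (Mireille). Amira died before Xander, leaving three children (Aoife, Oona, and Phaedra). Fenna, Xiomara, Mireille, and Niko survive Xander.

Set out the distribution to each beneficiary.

The entire ₹351,000 passes to the siblings and their issue.
Counting each half-blood sibling's line as half a unit, there are 9/2 units in ₹351,000, so one unit is ₹78,000. Whole-blood lines (Fenna, Xiomara, Amira, and Niko) take ₹78,000 each; half-blood lines (Mireille) take ₹39,000 each.
Amira's share (₹78,000) is divided into 3 shares of ₹26,000: Aoife, Oona, and Phaedra each take ₹26,000.

Fenna: ₹78,000; Xiomara: ₹78,000; Mireille: ₹39,000; Aoife: ₹26,000; Oona: ₹26,000; Phaedra: ₹26,000; Niko: ₹78,000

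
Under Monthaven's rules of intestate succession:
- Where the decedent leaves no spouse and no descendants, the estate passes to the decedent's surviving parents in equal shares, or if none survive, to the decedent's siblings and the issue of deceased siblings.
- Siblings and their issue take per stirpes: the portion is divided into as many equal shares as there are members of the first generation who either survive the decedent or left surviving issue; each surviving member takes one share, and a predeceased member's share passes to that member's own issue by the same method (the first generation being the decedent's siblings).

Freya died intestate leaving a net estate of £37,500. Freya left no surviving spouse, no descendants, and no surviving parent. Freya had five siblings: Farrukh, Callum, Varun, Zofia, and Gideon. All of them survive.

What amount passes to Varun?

The entire £37,500 passes to the siblings and their issue.
That amount (£37,500) is divided into 5 shares of £7,500: Farrukh, Callum, Varun, Zofia, and Gideon each take £7,500.

Varun receives £7,500.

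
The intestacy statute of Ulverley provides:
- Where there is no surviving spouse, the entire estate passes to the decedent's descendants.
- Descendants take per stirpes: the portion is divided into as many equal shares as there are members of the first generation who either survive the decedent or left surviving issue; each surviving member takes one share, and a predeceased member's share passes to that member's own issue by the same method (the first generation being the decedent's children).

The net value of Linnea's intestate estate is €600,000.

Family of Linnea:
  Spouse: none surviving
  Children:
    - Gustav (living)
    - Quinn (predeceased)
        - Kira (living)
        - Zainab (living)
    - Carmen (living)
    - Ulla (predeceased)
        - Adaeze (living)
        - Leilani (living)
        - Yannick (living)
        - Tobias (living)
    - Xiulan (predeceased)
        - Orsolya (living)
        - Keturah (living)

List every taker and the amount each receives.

The entire €600,000 passes to the descendants.
That amount (€600,000) is divided into 5 shares of €120,000: Gustav and Carmen each take €120,000; Quinn's €120,000 share passes to Quinn's issue; Ulla's €120,000 share passes to Ulla's issue; Xiulan's €120,000 share passes to Xiulan's issue.
Quinn's share (€120,000) is divided into 2 shares of €60,000: Kira and Zainab each take €60,000.
Ulla's share (€120,000) is divided into 4 shares of €30,000: Adaeze, Leilani, Yannick, and Tobias each take €30,000.
Xiulan's share (€120,000) is divided into 2 shares of €60,000: Orsolya and Keturah each take €60,000.

Gustav: €120,000; Kira: €60,000; Zainab: €60,000; Carmen: €120,000; Adaeze: €30,000; Leilani: €30,000; Yannick: €30,000; Tobias: €30,000; Orsolya: €60,000; Keturah: €60,000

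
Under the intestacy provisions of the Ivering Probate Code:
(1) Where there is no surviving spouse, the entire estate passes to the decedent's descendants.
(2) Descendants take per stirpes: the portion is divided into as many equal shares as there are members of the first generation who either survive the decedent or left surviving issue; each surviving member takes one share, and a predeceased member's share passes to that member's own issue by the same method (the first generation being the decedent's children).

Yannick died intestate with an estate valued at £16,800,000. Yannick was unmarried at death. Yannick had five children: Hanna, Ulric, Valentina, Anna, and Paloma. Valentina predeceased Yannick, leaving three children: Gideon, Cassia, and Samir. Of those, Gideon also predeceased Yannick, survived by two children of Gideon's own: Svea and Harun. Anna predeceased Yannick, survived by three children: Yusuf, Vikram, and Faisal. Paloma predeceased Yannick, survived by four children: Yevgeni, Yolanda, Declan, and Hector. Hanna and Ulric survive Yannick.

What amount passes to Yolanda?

The entire £16,800,000 passes to the descendants.
That amount (£16,800,000) is divided into 5 shares of £3,360,000: Hanna and Ulric each take £3,360,000; Valentina's £3,360,000 share passes to Valentina's issue; Anna's £3,360,000 share passes to Anna's issue; Paloma's £3,360,000 share passes to Paloma's issue.
Valentina's share (£3,360,000) is divided into 3 shares of £1,120,000: Cassia and Samir each take £1,120,000; Gideon's £1,120,000 share passes to Gideon's issue.
Gideon's share (£1,120,000) is divided into 2 shares of £560,000: Svea and Harun each take £560,000.
Anna's share (£3,360,000) is divided into 3 shares of £1,120,000: Yusuf, Vikram, and Faisal each take £1,120,000.
Paloma's share (£3,360,000) is divided into 4 shares of £840,000: Yevgeni, Yolanda, Declan, and Hector each take £840,000.

Yolanda receives £840,000.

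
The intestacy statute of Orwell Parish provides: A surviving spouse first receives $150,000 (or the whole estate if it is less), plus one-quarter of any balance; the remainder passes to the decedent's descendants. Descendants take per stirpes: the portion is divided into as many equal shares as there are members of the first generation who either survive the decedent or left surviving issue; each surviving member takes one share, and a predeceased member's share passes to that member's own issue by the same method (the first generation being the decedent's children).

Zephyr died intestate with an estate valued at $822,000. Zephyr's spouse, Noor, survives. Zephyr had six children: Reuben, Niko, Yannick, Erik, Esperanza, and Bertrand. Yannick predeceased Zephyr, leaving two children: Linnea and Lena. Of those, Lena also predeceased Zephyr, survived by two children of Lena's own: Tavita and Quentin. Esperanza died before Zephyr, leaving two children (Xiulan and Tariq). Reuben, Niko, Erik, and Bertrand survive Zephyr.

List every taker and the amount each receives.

Noor: $318,000; Reuben: $84,000; Niko: $84,000; Linnea: $42,000; Tavita: $21,000; Quentin: $21,000; Erik: $84,000; Xiulan: $42,000; Tariq: $42,000; Bertrand: $84,000

Noor first takes $150,000, leaving a balance of $672,000. Noor then takes one-quarter of the balance ($168,000), for a total of $318,000. The remaining $504,000 passes to the descendants.
The descendants' portion ($504,000) is divided into 6 shares of $84,000: Reuben, Niko, Erik, and Bertrand each take $84,000; Yannick's $84,000 share passes to Yannick's issue; Esperanza's $84,000 share passes to Esperanza's issue.
Yannick's share ($84,000) is divided into 2 shares of $42,000: Linnea takes $42,000; Lena's $42,000 share passes to Lena's issue.
Lena's share ($42,000) is divided into 2 shares of $21,000: Tavita and Quentin each take $21,000.
Esperanza's share ($84,000) is divided into 2 shares of $42,000: Xiulan and Tariq each take $42,000.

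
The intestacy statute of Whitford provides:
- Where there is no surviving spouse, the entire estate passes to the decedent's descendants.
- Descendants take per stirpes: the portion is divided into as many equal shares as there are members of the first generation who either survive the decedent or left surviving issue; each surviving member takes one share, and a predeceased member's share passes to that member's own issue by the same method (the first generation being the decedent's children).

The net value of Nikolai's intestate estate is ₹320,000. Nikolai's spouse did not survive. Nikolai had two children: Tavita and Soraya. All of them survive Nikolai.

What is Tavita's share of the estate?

Tavita receives ₹160,000.

The entire ₹320,000 passes to the descendants.
That amount (₹320,000) is divided into 2 shares of ₹160,000: Tavita and Soraya each take ₹160,000.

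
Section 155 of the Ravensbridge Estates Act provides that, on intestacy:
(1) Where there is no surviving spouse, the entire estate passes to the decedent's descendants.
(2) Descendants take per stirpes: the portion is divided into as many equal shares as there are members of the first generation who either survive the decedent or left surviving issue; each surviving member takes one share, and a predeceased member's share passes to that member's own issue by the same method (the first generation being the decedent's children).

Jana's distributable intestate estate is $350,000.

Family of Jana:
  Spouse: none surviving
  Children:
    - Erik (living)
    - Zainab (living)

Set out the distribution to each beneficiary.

Erik: $175,000; Zainab: $175,000

The entire $350,000 passes to the descendants.
That amount ($350,000) is divided into 2 shares of $175,000: Erik and Zainab each take $175,000.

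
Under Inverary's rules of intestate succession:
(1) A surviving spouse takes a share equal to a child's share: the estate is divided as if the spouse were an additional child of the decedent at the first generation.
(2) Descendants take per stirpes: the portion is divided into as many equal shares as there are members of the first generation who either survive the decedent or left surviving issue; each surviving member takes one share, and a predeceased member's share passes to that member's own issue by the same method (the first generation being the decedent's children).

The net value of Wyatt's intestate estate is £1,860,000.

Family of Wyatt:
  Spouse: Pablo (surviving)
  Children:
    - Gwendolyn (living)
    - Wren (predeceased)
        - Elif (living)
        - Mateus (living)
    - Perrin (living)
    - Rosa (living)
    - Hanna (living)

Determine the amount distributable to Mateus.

The spouse counts as an additional share at the children's level, so there are 6 primary shares of £310,000. Pablo takes one such share (£310,000).
The children's combined portion (£1,550,000) is divided into 5 shares of £310,000: Gwendolyn, Perrin, Rosa, and Hanna each take £310,000; Wren's £310,000 share passes to Wren's issue.
Wren's share (£310,000) is divided into 2 shares of £155,000: Elif and Mateus each take £155,000.

Mateus receives £155,000.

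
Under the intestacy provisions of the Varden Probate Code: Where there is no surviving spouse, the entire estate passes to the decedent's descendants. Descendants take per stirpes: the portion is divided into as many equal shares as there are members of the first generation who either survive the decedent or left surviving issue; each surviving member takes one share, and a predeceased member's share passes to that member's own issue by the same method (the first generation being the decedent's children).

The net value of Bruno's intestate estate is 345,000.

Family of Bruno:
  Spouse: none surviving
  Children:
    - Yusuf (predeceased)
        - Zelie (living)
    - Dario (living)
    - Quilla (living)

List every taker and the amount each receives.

Zelie: 115,000; Dario: 115,000; Quilla: 115,000

The entire 345,000 passes to the descendants.
That amount (345,000) is divided into 3 shares of 115,000: Dario and Quilla each take 115,000; Yusuf's 115,000 share passes to Yusuf's issue.
Yusuf's share (115,000) passes entirely to Zelie.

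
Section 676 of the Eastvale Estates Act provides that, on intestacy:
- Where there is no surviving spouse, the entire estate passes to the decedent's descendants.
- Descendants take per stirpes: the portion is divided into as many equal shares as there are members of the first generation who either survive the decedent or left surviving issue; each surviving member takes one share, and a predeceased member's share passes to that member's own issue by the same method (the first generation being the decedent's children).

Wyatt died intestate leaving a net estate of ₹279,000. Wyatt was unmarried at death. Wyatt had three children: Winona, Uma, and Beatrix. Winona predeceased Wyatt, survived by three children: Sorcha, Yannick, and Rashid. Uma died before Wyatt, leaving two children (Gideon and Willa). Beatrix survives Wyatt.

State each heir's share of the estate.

The entire ₹279,000 passes to the descendants.
That amount (₹279,000) is divided into 3 shares of ₹93,000: Beatrix takes ₹93,000; Winona's ₹93,000 share passes to Winona's issue; Uma's ₹93,000 share passes to Uma's issue.
Winona's share (₹93,000) is divided into 3 shares of ₹31,000: Sorcha, Yannick, and Rashid each take ₹31,000.
Uma's share (₹93,000) is divided into 2 shares of ₹46,500: Gideon and Willa each take ₹46,500.

Sorcha: ₹31,000; Yannick: ₹31,000; Rashid: ₹31,000; Gideon: ₹46,500; Willa: ₹46,500; Beatrix: ₹93,000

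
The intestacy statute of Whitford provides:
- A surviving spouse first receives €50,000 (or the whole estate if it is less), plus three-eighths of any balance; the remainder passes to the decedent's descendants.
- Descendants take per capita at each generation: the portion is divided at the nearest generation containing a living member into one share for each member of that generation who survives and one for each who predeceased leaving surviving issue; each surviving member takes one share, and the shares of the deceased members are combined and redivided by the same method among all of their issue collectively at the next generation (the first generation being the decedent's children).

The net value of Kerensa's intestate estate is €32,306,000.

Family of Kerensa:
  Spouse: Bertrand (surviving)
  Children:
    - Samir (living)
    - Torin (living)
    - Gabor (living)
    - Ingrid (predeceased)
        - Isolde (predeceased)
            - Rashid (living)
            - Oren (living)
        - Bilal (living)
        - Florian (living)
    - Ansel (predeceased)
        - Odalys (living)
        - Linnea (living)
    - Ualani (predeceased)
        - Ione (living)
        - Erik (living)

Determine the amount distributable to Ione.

Ione receives €1,440,000.

Bertrand first takes €50,000, leaving a balance of €32,256,000. Bertrand then takes three-eighths of the balance (€12,096,000), for a total of €12,146,000. The remaining €20,160,000 passes to the descendants.
The descendants' portion (€20,160,000) is divided at the children's generation into 6 shares of €3,360,000. Samir, Torin, and Gabor each take €3,360,000. The 3 shares of the deceased (Ingrid, Ansel, and Ualani) are combined into a pool of €10,080,000.
That pool (€10,080,000) is divided at the grandchildren's generation into 7 shares of €1,440,000. Bilal, Florian, Odalys, Linnea, Ione, and Erik each take €1,440,000. The remaining share for the deceased Isolde (€1,440,000) is carried to the next generation.
That pool (€1,440,000) is divided at the great-grandchildren's generation equally among Rashid and Oren: €720,000 each.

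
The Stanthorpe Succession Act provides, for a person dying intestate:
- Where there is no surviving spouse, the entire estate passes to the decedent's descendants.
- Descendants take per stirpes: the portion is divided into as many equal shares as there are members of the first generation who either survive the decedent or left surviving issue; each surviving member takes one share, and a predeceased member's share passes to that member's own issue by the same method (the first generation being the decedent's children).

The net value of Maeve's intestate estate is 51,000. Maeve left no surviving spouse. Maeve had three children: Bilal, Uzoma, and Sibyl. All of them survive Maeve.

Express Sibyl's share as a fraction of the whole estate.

The entire 51,000 passes to the descendants.
That amount (51,000) is divided into 3 shares of 17,000: Bilal, Uzoma, and Sibyl each take 17,000.

Sibyl receives 1/3 of the estate.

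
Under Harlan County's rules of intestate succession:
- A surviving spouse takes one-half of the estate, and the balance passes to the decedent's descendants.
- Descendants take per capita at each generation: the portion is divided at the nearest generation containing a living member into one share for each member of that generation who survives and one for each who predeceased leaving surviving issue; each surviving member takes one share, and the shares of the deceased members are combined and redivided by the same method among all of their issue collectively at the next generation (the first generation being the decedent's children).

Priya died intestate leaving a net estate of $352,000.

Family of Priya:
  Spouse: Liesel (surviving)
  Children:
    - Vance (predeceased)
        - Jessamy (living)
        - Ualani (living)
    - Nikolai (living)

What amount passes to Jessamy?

Liesel takes one-half of $352,000 = $176,000. The remaining $176,000 passes to the descendants.
The descendants' portion ($176,000) is divided at the children's generation into 2 shares of $88,000. Nikolai takes $88,000. The remaining share for the deceased Vance ($88,000) is carried to the next generation.
That pool ($88,000) is divided at the grandchildren's generation equally among Jessamy and Ualani: $44,000 each.

Jessamy receives $44,000.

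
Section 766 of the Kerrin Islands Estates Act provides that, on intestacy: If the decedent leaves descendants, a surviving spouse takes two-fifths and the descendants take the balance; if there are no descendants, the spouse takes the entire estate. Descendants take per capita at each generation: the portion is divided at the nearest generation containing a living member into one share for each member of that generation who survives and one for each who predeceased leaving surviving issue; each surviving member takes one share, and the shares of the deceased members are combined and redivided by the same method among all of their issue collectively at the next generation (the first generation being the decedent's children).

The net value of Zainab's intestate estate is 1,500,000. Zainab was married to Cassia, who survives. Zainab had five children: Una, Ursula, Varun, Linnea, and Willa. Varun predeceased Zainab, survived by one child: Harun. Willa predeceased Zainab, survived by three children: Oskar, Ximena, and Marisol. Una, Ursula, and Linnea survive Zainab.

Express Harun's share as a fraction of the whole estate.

Cassia takes two-fifths of 1,500,000 = 600,000. The remaining 900,000 passes to the descendants.
The descendants' portion (900,000) is divided at the children's generation into 5 shares of 180,000. Una, Ursula, and Linnea each take 180,000. The 2 shares of the deceased (Varun and Willa) are combined into a pool of 360,000.
That pool (360,000) is divided at the grandchildren's generation equally among Harun, Oskar, Ximena, and Marisol: 90,000 each.

Harun receives 3/50 of the estate.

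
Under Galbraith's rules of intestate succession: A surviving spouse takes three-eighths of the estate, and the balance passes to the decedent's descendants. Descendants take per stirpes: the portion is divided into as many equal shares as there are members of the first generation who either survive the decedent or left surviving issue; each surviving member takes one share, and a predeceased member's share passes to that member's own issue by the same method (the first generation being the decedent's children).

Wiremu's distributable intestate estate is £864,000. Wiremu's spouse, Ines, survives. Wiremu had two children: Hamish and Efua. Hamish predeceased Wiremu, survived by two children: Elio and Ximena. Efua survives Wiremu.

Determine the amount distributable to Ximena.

Ines takes three-eighths of £864,000 = £324,000. The remaining £540,000 passes to the descendants.
The descendants' portion (£540,000) is divided into 2 shares of £270,000: Efua takes £270,000; Hamish's £270,000 share passes to Hamish's issue.
Hamish's share (£270,000) is divided into 2 shares of £135,000: Elio and Ximena each take £135,000.

Ximena receives £135,000.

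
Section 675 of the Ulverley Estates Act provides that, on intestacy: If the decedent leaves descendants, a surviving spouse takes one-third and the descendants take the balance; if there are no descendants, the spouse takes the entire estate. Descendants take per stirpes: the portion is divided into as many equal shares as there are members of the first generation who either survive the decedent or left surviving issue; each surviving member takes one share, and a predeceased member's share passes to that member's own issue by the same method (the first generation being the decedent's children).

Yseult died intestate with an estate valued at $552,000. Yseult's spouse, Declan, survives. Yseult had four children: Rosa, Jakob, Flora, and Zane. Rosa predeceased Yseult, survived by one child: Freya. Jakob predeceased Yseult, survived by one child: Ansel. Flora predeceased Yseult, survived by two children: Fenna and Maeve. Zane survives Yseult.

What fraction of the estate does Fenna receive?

Declan takes one-third of $552,000 = $184,000. The remaining $368,000 passes to the descendants.
The descendants' portion ($368,000) is divided into 4 shares of $92,000: Zane takes $92,000; Rosa's $92,000 share passes to Rosa's issue; Jakob's $92,000 share passes to Jakob's issue; Flora's $92,000 share passes to Flora's issue.
Rosa's share ($92,000) passes entirely to Freya.
Jakob's share ($92,000) passes entirely to Ansel.
Flora's share ($92,000) is divided into 2 shares of $46,000: Fenna and Maeve each take $46,000.

Fenna receives 1/12 of the estate.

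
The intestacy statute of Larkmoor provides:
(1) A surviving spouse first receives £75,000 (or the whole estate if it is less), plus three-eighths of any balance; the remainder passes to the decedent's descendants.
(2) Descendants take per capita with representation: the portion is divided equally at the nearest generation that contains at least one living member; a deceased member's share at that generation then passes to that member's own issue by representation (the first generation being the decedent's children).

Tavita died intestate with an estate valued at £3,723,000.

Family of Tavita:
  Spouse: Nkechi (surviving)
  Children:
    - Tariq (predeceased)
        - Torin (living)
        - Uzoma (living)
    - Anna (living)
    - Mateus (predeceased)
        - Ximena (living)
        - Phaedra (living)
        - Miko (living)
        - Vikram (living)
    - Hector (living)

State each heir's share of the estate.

Nkechi first takes £75,000, leaving a balance of £3,648,000. Nkechi then takes three-eighths of the balance (£1,368,000), for a total of £1,443,000. The remaining £2,280,000 passes to the descendants.
The descendants' portion (£2,280,000) is divided into 4 shares of £570,000: Anna and Hector each take £570,000; Tariq's £570,000 share passes to Tariq's issue; Mateus's £570,000 share passes to Mateus's issue.
Tariq's share (£570,000) is divided into 2 shares of £285,000: Torin and Uzoma each take £285,000.
Mateus's share (£570,000) is divided into 4 shares of £142,500: Ximena, Phaedra, Miko, and Vikram each take £142,500.

Nkechi: £1,443,000; Torin: £285,000; Uzoma: £285,000; Anna: £570,000; Ximena: £142,500; Phaedra: £142,500; Miko: £142,500; Vikram: £142,500; Hector: £570,000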